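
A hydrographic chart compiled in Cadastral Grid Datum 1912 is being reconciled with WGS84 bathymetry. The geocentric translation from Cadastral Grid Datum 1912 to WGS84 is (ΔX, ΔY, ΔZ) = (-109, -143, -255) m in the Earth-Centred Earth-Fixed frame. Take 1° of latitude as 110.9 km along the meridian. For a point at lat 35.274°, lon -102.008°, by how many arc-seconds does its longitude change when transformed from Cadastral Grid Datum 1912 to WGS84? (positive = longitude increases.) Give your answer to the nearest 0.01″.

Δλ = -3.06″

sin φ = 0.577487, cos φ = 0.816400, sin λ = -0.978119, cos λ = -0.208048.
East component: ΔE = −sin λ·ΔX + cos λ·ΔY = −(-0.978119)(-109) + (-0.208048)(-143) = -76.86 m.
1° of latitude spans 110900 m; at latitude φ, 1° of longitude spans that × cos φ = 90538.7 m, so Δλ = -76.86 / 90538.7 × 3600 = -3.056″.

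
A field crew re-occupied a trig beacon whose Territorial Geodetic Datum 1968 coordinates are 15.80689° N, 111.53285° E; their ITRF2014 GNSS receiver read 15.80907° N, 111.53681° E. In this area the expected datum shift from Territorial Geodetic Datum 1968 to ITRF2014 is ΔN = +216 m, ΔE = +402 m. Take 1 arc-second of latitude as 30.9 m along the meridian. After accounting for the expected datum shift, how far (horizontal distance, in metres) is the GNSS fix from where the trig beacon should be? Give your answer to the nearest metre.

Observed coordinate differences: Δφ = +0.00218°, Δλ = +0.00396°.
Converting to metres (1° lat = 111240 m, cos φ = 0.962185): observed ΔN = 242.5 m, observed ΔE = 423.9 m.
Subtracting the expected shift leaves a residual of 242.5 − (216) = 26.5 m north and 423.9 − (402) = 21.9 m east.
Residual distance = √(26.5² + 21.9²) = 34.4 m.

34 m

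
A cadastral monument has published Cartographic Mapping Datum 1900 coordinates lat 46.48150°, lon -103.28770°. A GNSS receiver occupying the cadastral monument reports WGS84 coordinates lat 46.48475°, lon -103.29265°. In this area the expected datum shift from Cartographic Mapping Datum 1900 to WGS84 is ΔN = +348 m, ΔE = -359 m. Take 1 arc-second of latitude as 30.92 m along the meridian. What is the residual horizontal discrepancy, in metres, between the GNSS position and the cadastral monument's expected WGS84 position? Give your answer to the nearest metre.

Observed coordinate differences: Δφ = +0.00325°, Δλ = -0.00495°.
Converting to metres (1° lat = 111312 m, cos φ = 0.688589): observed ΔN = 361.8 m, observed ΔE = -379.4 m.
Subtracting the expected shift leaves a residual of 361.8 − (348) = 13.8 m north and -379.4 − (-359) = -20.4 m east.
Residual distance = √(13.8² + (-20.4)²) = 24.6 m.

25 m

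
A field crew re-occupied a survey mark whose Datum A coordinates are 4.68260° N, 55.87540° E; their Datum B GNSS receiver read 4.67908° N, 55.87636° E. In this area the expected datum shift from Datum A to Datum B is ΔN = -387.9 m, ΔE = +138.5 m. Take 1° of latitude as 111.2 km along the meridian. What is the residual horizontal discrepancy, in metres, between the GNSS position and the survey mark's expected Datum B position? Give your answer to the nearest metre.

32 m

Observed coordinate differences: Δφ = -0.00352°, Δλ = +0.00096°.
Converting to metres (1° lat = 111200 m, cos φ = 0.996662): observed ΔN = -391.4 m, observed ΔE = 106.4 m.
Subtracting the expected shift leaves a residual of -391.4 − (-387.9) = -3.5 m north and 106.4 − (138.5) = -32.1 m east.
Residual distance = √((-3.5)² + (-32.1)²) = 32.3 m.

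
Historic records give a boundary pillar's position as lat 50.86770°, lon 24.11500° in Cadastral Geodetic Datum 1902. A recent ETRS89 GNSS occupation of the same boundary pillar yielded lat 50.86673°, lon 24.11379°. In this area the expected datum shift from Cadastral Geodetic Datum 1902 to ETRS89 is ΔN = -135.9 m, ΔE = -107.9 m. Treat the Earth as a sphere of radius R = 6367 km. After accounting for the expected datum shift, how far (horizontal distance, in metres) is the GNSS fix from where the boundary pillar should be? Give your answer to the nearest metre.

Observed coordinate differences: Δφ = -0.00097°, Δλ = -0.00121°.
Converting to metres (1° lat = 111125 m, cos φ = 0.631113): observed ΔN = -107.8 m, observed ΔE = -84.9 m.
Subtracting the expected shift leaves a residual of -107.8 − (-135.9) = 28.1 m north and -84.9 − (-107.9) = 23.0 m east.
Residual distance = √(28.1² + 23.0²) = 36.3 m.

36 m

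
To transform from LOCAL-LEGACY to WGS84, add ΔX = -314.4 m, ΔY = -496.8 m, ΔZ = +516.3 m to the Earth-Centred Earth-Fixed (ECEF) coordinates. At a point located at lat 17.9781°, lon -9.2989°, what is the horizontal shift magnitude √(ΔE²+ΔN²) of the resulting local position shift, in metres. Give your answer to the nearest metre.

780 m

The local east axis at (φ, λ) is (−sin λ, cos λ, 0), so ΔE = −sin(-9.2989°)·(-314.4) + cos(-9.2989°)·(-496.8) = -541.07 m.
The local north axis is (−sin φ cos λ, −sin φ sin λ, cos φ), giving ΔN = 95.765 − 24.777 + 491.091 = 562.08 m.
Horizontal magnitude = √(ΔE² + ΔN²) = √((-541.07)² + 562.08²) = 780.19 m.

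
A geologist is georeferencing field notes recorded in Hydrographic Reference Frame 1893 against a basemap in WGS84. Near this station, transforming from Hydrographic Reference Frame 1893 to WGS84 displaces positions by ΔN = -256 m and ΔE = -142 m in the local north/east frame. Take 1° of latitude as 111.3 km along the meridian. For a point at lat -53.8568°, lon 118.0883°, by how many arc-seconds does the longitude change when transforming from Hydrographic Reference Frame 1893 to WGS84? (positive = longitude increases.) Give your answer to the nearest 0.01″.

At latitude -53.8568°, cos φ = 0.589805.
1° of longitude at this latitude = 111.3 × cos φ = 65.65 km, so Δλ = -142.0 / 65645.3 = -0.0021631° = -7.787″.

Δλ = -7.79″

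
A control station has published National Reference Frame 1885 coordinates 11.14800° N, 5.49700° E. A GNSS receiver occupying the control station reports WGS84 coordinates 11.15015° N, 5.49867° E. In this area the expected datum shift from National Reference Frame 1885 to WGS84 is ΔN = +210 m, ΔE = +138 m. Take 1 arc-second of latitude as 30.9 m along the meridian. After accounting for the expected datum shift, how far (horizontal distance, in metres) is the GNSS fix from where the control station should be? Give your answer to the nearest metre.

Observed coordinate differences: Δφ = +0.00215°, Δλ = +0.00167°.
Converting to metres (1° lat = 111240 m, cos φ = 0.981131): observed ΔN = 239.2 m, observed ΔE = 182.3 m.
Subtracting the expected shift leaves a residual of 239.2 − (210) = 29.2 m north and 182.3 − (138) = 44.3 m east.
Residual distance = √(29.2² + 44.3²) = 53.0 m.

53 m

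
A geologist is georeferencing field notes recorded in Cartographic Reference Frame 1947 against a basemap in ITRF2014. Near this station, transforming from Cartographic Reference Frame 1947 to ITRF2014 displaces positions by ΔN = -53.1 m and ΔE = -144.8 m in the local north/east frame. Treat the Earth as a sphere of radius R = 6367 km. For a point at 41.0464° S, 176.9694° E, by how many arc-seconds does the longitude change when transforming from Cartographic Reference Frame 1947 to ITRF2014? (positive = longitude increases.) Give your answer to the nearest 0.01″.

Δλ = -6.22″

At latitude -41.0464°, cos φ = 0.754178.
One radian of longitude at latitude φ spans R cos φ, so Δλ = ΔE / (R cos φ) = -144.8 / (6367000 × 0.754178) = -3.0155e-05 rad = -6.220″.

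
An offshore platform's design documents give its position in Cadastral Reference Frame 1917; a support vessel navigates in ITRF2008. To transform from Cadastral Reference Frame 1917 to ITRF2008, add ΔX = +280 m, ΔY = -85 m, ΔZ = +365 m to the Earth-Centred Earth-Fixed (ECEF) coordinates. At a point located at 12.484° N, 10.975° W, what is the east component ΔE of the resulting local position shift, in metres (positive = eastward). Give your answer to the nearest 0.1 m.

ΔE = -30.1 m

The local east axis at (φ, λ) is (−sin λ, cos λ, 0), so ΔE = −sin(-10.975°)·280 + cos(-10.975°)·(-85) = -30.14 m.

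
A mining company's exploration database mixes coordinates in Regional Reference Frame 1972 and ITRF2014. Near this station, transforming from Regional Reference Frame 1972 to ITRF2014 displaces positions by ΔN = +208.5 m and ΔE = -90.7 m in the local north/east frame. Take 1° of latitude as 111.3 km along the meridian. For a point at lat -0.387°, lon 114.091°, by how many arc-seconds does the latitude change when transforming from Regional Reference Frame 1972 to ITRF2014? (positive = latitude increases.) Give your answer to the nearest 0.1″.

1° of latitude = 111.3 km, so Δφ = 208.5 / 111300 = 0.0018733° = 6.744″.

Δφ = 6.7″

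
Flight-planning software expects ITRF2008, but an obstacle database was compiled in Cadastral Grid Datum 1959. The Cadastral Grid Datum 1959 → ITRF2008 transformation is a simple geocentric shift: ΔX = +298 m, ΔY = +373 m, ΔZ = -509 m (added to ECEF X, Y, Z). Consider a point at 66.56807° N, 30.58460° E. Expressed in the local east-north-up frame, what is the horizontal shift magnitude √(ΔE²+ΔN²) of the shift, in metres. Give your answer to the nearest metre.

635 m

At φ = 66.56807°, λ = 30.58460°: sin φ = 0.917533, cos φ = 0.397659, sin λ = 0.508810, cos λ = 0.860879.
ΔE = −sin λ·ΔX + cos λ·ΔY = −(0.508810)·(298) + (0.860879)·(373) = 169.48 m.
ΔN = −sin φ cos λ·ΔX − sin φ sin λ·ΔY + cos φ·ΔZ = −(0.917533)(0.860879)(298) − (0.917533)(0.508810)(373) + (0.397659)(-509) = -611.93 m.
Horizontal magnitude = √(ΔE² + ΔN²) = √(169.48² + (-611.93)²) = 634.97 m.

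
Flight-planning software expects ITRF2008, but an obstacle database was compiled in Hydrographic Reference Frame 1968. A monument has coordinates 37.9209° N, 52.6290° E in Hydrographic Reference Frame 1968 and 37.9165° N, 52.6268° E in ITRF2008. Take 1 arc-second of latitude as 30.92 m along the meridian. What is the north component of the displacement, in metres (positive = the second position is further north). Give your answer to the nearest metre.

ΔN = -490 m

Δφ = 37.9165° − 37.9209° = -0.0044°; Δλ = 52.6268° − 52.6290° = -0.0022°.
1° of latitude = 3600 × 30.92 = 111312 m.
ΔN = Δφ × 111312 = -489.8 m; ΔE = Δλ × 111312 × cos(37.9209°) = -0.0022 × 111312 × 0.788860 = -193.2 m.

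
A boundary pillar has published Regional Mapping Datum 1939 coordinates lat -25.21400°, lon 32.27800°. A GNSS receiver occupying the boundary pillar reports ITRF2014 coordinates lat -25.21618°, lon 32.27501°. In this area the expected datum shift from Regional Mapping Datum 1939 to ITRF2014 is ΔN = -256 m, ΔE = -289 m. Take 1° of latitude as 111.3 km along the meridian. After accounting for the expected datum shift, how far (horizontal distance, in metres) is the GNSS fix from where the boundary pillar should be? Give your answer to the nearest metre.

18 m

Observed coordinate differences: Δφ = -0.00218°, Δλ = -0.00299°.
Converting to metres (1° lat = 111300 m, cos φ = 0.904723): observed ΔN = -242.6 m, observed ΔE = -301.1 m.
Subtracting the expected shift leaves a residual of -242.6 − (-256) = 13.4 m north and -301.1 − (-289) = -12.1 m east.
Residual distance = √(13.4² + (-12.1)²) = 18.0 m.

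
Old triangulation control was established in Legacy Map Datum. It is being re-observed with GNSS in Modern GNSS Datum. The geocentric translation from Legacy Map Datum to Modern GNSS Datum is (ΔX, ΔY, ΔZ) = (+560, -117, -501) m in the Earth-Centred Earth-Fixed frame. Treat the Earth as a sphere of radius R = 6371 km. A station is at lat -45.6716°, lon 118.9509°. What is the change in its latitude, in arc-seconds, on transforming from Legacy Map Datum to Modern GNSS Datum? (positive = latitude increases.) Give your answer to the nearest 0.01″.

sin φ = -0.715346, cos φ = 0.698770, sin λ = 0.875035, cos λ = -0.484060.
North component: ΔN = −sin φ cos λ·ΔX − sin φ sin λ·ΔY + cos φ·ΔZ = −(-0.715346)(-0.484060)(560) − (-0.715346)(0.875035)(-117) + (0.698770)(-501) = -617.23 m.
1° of latitude spans πR/180 = 111195 m, so Δφ = -617.23 / 111195 × 3600 = -19.983″.

Δφ = -19.98″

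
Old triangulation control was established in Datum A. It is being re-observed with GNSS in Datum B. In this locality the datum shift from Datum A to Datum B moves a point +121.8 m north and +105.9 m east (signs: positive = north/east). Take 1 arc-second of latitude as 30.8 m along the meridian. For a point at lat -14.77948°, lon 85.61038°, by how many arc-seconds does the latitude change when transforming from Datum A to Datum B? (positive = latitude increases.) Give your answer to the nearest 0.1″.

1″ of latitude = 30.80 m, so Δφ = 121.8 / 30.80 = 3.955″.

Δφ = 4.0″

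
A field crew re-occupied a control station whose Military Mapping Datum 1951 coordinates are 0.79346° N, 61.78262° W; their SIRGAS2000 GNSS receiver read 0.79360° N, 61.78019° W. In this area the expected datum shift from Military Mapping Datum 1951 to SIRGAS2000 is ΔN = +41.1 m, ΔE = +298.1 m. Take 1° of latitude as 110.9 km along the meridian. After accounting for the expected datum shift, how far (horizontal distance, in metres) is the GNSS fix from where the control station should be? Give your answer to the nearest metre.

Observed coordinate differences: Δφ = +0.00014°, Δλ = +0.00243°.
Converting to metres (1° lat = 110900 m, cos φ = 0.999904): observed ΔN = 15.5 m, observed ΔE = 269.5 m.
Subtracting the expected shift leaves a residual of 15.5 − (41.1) = -25.6 m north and 269.5 − (298.1) = -28.6 m east.
Residual distance = √((-25.6)² + (-28.6)²) = 38.4 m.

38 m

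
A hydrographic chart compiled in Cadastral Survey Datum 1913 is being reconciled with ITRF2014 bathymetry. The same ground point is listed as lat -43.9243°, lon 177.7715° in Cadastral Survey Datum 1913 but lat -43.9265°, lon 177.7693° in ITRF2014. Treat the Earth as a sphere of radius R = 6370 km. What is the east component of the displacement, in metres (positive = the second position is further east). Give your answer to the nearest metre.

Δφ = -43.9265° − -43.9243° = -0.0022°; Δλ = 177.7693° − 177.7715° = -0.0022°.
1° along a meridian = πR/180 = 111177 m.
ΔN = Δφ × 111177 = -244.6 m; ΔE = Δλ × 111177 × cos(-43.9243°) = -0.0022 × 111177 × 0.720257 = -176.2 m.

ΔE = -176 m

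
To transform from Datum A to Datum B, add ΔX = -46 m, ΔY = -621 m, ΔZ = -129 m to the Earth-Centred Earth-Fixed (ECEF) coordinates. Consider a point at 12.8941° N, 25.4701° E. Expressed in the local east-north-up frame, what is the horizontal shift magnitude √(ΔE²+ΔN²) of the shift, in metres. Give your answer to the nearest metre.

544 m

The local east axis at (φ, λ) is (−sin λ, cos λ, 0), so ΔE = −sin(25.4701°)·(-46) + cos(25.4701°)·(-621) = -540.86 m.
The local north axis is (−sin φ cos λ, −sin φ sin λ, cos φ), giving ΔN = 9.267 + 59.593 − 125.747 = -56.89 m.
Horizontal magnitude = √(ΔE² + ΔN²) = √((-540.86)² + (-56.89)²) = 543.85 m.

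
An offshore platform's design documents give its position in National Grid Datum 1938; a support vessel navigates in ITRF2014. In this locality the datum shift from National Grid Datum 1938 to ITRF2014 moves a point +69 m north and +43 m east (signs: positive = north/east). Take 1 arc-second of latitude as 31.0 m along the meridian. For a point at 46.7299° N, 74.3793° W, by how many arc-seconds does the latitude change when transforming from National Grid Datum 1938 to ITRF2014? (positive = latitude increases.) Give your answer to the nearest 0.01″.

1″ of latitude = 31.00 m, so Δφ = 69.0 / 31.00 = 2.226″.

Δφ = 2.23″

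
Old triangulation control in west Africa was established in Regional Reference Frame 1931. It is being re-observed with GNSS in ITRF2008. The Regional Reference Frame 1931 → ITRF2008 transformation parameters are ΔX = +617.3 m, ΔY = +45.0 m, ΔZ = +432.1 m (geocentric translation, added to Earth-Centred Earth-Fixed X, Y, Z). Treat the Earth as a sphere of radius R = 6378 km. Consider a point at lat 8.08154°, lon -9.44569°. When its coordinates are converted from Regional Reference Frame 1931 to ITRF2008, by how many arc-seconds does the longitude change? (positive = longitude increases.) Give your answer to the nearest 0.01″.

sin φ = 0.140582, cos φ = 0.990069, sin λ = -0.164113, cos λ = 0.986442.
East component: ΔE = −sin λ·ΔX + cos λ·ΔY = −(-0.164113)(617.3) + (0.986442)(45.0) = 145.70 m.
1° of latitude spans πR/180 = 111317 m; at latitude φ, 1° of longitude spans that × cos φ = 110211.6 m, so Δλ = 145.70 / 110211.6 × 3600 = 4.759″.

Δλ = 4.76″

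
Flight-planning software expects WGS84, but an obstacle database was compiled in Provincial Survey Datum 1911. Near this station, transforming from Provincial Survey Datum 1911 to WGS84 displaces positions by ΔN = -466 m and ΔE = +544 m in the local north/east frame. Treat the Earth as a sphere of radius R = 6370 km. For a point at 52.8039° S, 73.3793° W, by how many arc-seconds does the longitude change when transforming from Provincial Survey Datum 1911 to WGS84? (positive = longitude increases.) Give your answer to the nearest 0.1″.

Δλ = 29.1″

At latitude -52.8039°, cos φ = 0.604545.
One radian of longitude at latitude φ spans R cos φ, so Δλ = ΔE / (R cos φ) = 544.0 / (6370000 × 0.604545) = 1.4126e-04 rad = 29.138″.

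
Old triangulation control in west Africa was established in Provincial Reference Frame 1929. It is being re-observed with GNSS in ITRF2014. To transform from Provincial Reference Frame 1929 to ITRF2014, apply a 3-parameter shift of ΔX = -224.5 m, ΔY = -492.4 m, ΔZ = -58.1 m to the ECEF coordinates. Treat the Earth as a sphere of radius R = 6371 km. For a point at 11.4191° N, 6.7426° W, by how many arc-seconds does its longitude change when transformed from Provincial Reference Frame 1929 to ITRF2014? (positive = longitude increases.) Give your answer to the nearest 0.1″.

sin φ = 0.197984, cos φ = 0.980205, sin λ = -0.117409, cos λ = 0.993084.
East component: ΔE = −sin λ·ΔX + cos λ·ΔY = −(-0.117409)(-224.5) + (0.993084)(-492.4) = -515.35 m.
1° of latitude spans πR/180 = 111195 m; at latitude φ, 1° of longitude spans that × cos φ = 108993.8 m, so Δλ = -515.35 / 108993.8 × 3600 = -17.022″.

Δλ = -17.0″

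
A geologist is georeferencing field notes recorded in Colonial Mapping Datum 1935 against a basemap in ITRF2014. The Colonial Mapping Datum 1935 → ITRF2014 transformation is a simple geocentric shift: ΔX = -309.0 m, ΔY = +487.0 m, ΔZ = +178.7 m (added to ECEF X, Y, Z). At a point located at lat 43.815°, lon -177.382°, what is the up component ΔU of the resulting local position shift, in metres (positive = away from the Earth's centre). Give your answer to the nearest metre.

The local up (radial) axis is (cos φ cos λ, cos φ sin λ, sin φ), giving ΔU = 222.735 − 16.051 + 123.720 = 330.40 m.

ΔU = 330 m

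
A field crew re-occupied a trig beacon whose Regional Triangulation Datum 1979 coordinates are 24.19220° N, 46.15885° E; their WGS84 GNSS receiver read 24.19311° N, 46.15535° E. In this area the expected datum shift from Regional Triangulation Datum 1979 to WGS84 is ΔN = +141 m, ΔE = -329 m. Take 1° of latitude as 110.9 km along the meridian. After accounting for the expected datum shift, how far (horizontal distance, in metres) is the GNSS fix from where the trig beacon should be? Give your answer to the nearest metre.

47 m

Observed coordinate differences: Δφ = +0.00091°, Δλ = -0.00350°.
Converting to metres (1° lat = 110900 m, cos φ = 0.912176): observed ΔN = 100.9 m, observed ΔE = -354.1 m.
Subtracting the expected shift leaves a residual of 100.9 − (141) = -40.1 m north and -354.1 − (-329) = -25.1 m east.
Residual distance = √((-40.1)² + (-25.1)²) = 47.3 m.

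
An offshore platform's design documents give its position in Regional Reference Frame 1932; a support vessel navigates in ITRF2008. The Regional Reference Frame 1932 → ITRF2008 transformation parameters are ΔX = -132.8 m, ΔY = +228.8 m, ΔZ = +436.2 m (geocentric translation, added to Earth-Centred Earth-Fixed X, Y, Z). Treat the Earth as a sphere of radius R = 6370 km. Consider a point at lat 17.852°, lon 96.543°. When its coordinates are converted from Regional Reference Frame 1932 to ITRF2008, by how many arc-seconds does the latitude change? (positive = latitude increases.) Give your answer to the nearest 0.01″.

sin φ = 0.306559, cos φ = 0.951852, sin λ = 0.993487, cos λ = -0.113949.
North component: ΔN = −sin φ cos λ·ΔX − sin φ sin λ·ΔY + cos φ·ΔZ = −(0.306559)(-0.113949)(-132.8) − (0.306559)(0.993487)(228.8) + (0.951852)(436.2) = 340.87 m.
1° of latitude spans πR/180 = 111177 m, so Δφ = 340.87 / 111177 × 3600 = 11.038″.

Δφ = 11.04″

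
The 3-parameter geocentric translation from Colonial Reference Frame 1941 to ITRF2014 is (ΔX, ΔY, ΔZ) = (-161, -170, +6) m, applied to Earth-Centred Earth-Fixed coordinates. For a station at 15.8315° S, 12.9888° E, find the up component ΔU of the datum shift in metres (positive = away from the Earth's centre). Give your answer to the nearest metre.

The local up (radial) axis is (cos φ cos λ, cos φ sin λ, sin φ), giving ΔU = -150.930 − 36.760 − 1.637 = -189.33 m.

ΔU = -189 m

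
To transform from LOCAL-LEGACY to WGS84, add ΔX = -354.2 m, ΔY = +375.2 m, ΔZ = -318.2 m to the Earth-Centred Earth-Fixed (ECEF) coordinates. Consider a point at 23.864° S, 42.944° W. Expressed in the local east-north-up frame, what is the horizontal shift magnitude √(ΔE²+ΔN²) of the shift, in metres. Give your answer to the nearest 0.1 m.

At φ = -23.864°, λ = -42.944°: sin φ = -0.404567, cos φ = 0.914508, sin λ = -0.681283, cos λ = 0.732020.
ΔE = −sin λ·ΔX + cos λ·ΔY = −(-0.681283)·(-354.2) + (0.732020)·(375.2) = 33.34 m.
ΔN = −sin φ cos λ·ΔX − sin φ sin λ·ΔY + cos φ·ΔZ = −(-0.404567)(0.732020)(-354.2) − (-0.404567)(-0.681283)(375.2) + (0.914508)(-318.2) = -499.31 m.
Horizontal magnitude = √(ΔE² + ΔN²) = √(33.34² + (-499.31)²) = 500.42 m.

500.4 m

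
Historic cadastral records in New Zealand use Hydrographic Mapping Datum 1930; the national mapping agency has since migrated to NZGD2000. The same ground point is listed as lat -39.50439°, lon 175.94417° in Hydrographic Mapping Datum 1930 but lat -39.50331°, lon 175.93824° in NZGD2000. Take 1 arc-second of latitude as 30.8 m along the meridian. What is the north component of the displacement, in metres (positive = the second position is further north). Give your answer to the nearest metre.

Δφ = -39.50331° − -39.50439° = +0.00108°; Δλ = 175.93824° − 175.94417° = -0.00593°.
1° of latitude = 3600 × 30.80 = 110880 m.
ΔN = Δφ × 110880 = 119.8 m; ΔE = Δλ × 110880 × cos(-39.50439°) = -0.00593 × 110880 × 0.771576 = -507.3 m.

ΔN = 120 m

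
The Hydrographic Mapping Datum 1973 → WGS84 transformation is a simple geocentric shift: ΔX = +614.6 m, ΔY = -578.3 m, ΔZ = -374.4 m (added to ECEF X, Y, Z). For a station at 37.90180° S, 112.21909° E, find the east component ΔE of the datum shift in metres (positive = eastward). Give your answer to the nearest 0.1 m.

ΔE = -350.3 m

The local east axis at (φ, λ) is (−sin λ, cos λ, 0), so ΔE = −sin(112.21909°)·614.6 + cos(112.21909°)·(-578.3) = -350.28 m.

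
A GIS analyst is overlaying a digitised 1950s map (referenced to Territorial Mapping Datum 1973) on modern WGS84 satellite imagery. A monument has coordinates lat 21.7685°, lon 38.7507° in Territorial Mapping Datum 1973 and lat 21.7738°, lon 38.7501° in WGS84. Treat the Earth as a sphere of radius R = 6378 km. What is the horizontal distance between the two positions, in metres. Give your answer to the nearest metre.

Δφ = 21.7738° − 21.7685° = +0.0053°; Δλ = 38.7501° − 38.7507° = -0.0006°.
1° along a meridian = πR/180 = 111317 m.
ΔN = Δφ × 111317 = 590.0 m; ΔE = Δλ × 111317 × cos(21.7685°) = -0.0006 × 111317 × 0.928690 = -62.0 m.
Distance = √(ΔE² + ΔN²) = √((-62.0)² + 590.0²) = 593.2 m.

593 m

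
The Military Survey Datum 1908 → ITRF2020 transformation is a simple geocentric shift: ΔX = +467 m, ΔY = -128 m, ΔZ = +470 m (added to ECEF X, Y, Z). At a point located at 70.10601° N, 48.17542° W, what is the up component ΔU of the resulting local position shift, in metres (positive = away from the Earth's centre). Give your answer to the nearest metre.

The local up (radial) axis is (cos φ cos λ, cos φ sin λ, sin φ), giving ΔU = 105.970 + 32.457 + 441.952 = 580.38 m.

ΔU = 580 m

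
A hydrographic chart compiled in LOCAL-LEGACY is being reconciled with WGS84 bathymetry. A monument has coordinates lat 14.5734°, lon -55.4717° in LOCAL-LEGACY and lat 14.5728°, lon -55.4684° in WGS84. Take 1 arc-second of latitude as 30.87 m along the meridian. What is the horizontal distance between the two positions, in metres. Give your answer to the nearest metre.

361 m

Δφ = 14.5728° − 14.5734° = -0.0006°; Δλ = -55.4684° − -55.4717° = +0.0033°.
1° of latitude = 3600 × 30.87 = 111132 m.
ΔN = Δφ × 111132 = -66.7 m; ΔE = Δλ × 111132 × cos(14.5734°) = +0.0033 × 111132 × 0.967826 = 354.9 m.
Distance = √(ΔE² + ΔN²) = √(354.9² + (-66.7)²) = 361.1 m.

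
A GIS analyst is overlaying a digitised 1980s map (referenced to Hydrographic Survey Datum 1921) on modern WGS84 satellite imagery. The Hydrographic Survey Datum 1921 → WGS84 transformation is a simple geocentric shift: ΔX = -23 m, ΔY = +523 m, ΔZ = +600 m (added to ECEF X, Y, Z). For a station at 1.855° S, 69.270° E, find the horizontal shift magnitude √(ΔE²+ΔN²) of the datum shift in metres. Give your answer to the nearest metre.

649 m

The local east axis at (φ, λ) is (−sin λ, cos λ, 0), so ΔE = −sin(69.270°)·(-23) + cos(69.270°)·523 = 206.63 m.
The local north axis is (−sin φ cos λ, −sin φ sin λ, cos φ), giving ΔN = -0.264 + 15.834 + 599.686 = 615.26 m.
Horizontal magnitude = √(ΔE² + ΔN²) = √(206.63² + 615.26²) = 649.03 m.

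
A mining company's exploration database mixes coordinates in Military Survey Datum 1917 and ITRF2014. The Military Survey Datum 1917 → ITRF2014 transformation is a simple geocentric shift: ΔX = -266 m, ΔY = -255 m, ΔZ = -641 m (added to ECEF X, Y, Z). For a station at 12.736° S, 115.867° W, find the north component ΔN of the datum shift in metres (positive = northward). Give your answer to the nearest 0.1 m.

At φ = -12.736°, λ = -115.867°: sin φ = -0.220459, cos φ = 0.975396, sin λ = -0.899809, cos λ = -0.436284.
ΔN = −sin φ cos λ·ΔX − sin φ sin λ·ΔY + cos φ·ΔZ = −(-0.220459)(-0.436284)(-266) − (-0.220459)(-0.899809)(-255) + (0.975396)(-641) = -549.06 m.

ΔN = -549.1 m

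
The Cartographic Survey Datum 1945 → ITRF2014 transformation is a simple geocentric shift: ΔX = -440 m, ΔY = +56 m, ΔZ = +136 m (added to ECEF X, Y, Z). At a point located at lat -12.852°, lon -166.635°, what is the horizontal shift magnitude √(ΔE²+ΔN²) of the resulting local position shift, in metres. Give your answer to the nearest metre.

The local east axis at (φ, λ) is (−sin λ, cos λ, 0), so ΔE = −sin(-166.635°)·(-440) + cos(-166.635°)·56 = -156.19 m.
The local north axis is (−sin φ cos λ, −sin φ sin λ, cos φ), giving ΔN = 95.220 − 2.879 + 132.593 = 224.93 m.
Horizontal magnitude = √(ΔE² + ΔN²) = √((-156.19)² + 224.93²) = 273.84 m.

274 m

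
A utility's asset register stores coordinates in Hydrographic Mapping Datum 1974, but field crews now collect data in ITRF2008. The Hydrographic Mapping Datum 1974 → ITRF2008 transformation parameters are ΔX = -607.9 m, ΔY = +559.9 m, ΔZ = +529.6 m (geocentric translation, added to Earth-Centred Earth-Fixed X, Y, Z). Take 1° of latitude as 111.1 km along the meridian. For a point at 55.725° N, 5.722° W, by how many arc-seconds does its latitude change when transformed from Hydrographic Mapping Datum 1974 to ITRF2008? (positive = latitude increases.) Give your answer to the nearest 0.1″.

sin φ = 0.826344, cos φ = 0.563166, sin λ = -0.099702, cos λ = 0.995017.
North component: ΔN = −sin φ cos λ·ΔX − sin φ sin λ·ΔY + cos φ·ΔZ = −(0.826344)(0.995017)(-607.9) − (0.826344)(-0.099702)(559.9) + (0.563166)(529.6) = 844.21 m.
1° of latitude spans 111100 m, so Δφ = 844.21 / 111100 × 3600 = 27.355″.

Δφ = 27.4″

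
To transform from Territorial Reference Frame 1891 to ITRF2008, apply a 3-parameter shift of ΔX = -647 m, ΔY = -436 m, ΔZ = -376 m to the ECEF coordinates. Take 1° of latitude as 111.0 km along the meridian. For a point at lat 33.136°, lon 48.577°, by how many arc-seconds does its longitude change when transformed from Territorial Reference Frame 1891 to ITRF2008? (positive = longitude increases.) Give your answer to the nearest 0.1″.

sin φ = 0.546628, cos φ = 0.837375, sin λ = 0.749846, cos λ = 0.661613.
East component: ΔE = −sin λ·ΔX + cos λ·ΔY = −(0.749846)(-647) + (0.661613)(-436) = 196.69 m.
1° of latitude spans 111000 m; at latitude φ, 1° of longitude spans that × cos φ = 92948.7 m, so Δλ = 196.69 / 92948.7 × 3600 = 7.618″.

Δλ = 7.6″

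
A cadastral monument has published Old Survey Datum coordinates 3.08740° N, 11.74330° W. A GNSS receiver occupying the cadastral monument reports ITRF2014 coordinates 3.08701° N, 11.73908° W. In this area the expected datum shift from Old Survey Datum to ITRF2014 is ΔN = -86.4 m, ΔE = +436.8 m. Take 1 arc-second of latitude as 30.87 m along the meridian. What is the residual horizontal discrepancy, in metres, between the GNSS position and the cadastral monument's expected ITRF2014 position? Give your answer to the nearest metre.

53 m

Observed coordinate differences: Δφ = -0.00039°, Δλ = +0.00422°.
Converting to metres (1° lat = 111132 m, cos φ = 0.998549): observed ΔN = -43.3 m, observed ΔE = 468.3 m.
Subtracting the expected shift leaves a residual of -43.3 − (-86.4) = 43.1 m north and 468.3 − (436.8) = 31.5 m east.
Residual distance = √(43.1² + 31.5²) = 53.3 m.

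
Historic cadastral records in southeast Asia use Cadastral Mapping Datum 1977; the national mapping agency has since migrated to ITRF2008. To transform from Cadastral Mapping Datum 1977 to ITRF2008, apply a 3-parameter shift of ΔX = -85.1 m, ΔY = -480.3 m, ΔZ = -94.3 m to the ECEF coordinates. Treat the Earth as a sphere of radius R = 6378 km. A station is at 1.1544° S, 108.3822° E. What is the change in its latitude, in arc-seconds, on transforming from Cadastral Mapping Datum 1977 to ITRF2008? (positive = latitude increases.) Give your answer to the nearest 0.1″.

Δφ = -3.3″

sin φ = -0.020147, cos φ = 0.999797, sin λ = 0.948974, cos λ = -0.315354.
North component: ΔN = −sin φ cos λ·ΔX − sin φ sin λ·ΔY + cos φ·ΔZ = −(-0.020147)(-0.315354)(-85.1) − (-0.020147)(0.948974)(-480.3) + (0.999797)(-94.3) = -102.92 m.
1° of latitude spans πR/180 = 111317 m, so Δφ = -102.92 / 111317 × 3600 = -3.329″.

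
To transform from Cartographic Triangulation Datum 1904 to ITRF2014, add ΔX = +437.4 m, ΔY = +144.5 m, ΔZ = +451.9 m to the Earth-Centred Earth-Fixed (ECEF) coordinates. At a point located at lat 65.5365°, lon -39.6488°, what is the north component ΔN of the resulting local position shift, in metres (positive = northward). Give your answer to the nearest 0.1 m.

The local north axis is (−sin φ cos λ, −sin φ sin λ, cos φ), giving ΔN = -306.550 + 83.925 + 187.138 = -35.49 m.

ΔN = -35.5 m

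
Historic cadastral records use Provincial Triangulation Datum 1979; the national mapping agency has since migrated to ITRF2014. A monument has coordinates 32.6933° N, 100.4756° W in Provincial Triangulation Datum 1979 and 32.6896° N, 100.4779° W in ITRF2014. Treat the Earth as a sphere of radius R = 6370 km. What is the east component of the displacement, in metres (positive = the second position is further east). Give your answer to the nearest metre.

Δφ = 32.6896° − 32.6933° = -0.0037°; Δλ = -100.4779° − -100.4756° = -0.0023°.
1° along a meridian = πR/180 = 111177 m.
ΔN = Δφ × 111177 = -411.4 m; ΔE = Δλ × 111177 × cos(32.6933°) = -0.0023 × 111177 × 0.841574 = -215.2 m.

ΔE = -215 m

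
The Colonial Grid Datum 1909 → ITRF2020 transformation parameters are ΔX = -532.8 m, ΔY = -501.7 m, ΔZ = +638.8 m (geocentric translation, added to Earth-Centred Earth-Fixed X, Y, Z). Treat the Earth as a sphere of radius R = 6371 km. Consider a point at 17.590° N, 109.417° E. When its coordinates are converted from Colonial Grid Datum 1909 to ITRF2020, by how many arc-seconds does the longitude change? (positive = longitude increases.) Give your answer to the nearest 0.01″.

sin φ = 0.302204, cos φ = 0.953243, sin λ = 0.943124, cos λ = -0.332441.
East component: ΔE = −sin λ·ΔX + cos λ·ΔY = −(0.943124)(-532.8) + (-0.332441)(-501.7) = 669.28 m.
1° of latitude spans πR/180 = 111195 m; at latitude φ, 1° of longitude spans that × cos φ = 105995.8 m, so Δλ = 669.28 / 105995.8 × 3600 = 22.731″.

Δλ = 22.73″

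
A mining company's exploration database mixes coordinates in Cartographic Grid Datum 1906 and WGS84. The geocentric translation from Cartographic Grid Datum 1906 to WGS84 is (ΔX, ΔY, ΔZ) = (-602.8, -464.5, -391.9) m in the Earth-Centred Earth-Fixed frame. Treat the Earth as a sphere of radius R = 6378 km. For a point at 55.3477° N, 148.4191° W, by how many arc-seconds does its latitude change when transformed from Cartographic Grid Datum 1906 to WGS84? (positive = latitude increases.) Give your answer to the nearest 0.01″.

sin φ = 0.822618, cos φ = 0.568595, sin λ = -0.523702, cos λ = -0.851902.
North component: ΔN = −sin φ cos λ·ΔX − sin φ sin λ·ΔY + cos φ·ΔZ = −(0.822618)(-0.851902)(-602.8) − (0.822618)(-0.523702)(-464.5) + (0.568595)(-391.9) = -845.38 m.
1° of latitude spans πR/180 = 111317 m, so Δφ = -845.38 / 111317 × 3600 = -27.340″.

Δφ = -27.34″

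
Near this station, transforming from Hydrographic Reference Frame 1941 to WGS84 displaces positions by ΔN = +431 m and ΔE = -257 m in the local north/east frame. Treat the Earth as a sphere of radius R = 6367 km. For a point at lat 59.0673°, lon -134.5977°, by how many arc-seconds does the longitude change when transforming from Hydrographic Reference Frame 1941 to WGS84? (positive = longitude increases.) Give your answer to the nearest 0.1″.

Δλ = -16.2″

At latitude 59.0673°, cos φ = 0.514031.
One radian of longitude at latitude φ spans R cos φ, so Δλ = ΔE / (R cos φ) = -257.0 / (6367000 × 0.514031) = -7.8525e-05 rad = -16.197″.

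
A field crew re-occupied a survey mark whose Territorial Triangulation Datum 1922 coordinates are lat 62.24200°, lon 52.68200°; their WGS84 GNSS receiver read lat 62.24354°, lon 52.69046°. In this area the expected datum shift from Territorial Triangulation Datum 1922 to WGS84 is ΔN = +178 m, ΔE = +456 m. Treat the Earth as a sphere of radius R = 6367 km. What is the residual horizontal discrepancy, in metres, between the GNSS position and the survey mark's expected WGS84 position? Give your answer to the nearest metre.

Observed coordinate differences: Δφ = +0.00154°, Δλ = +0.00846°.
Converting to metres (1° lat = 111125 m, cos φ = 0.465738): observed ΔN = 171.1 m, observed ΔE = 437.8 m.
Subtracting the expected shift leaves a residual of 171.1 − (178) = -6.9 m north and 437.8 − (456) = -18.2 m east.
Residual distance = √((-6.9)² + (-18.2)²) = 19.4 m.

19 m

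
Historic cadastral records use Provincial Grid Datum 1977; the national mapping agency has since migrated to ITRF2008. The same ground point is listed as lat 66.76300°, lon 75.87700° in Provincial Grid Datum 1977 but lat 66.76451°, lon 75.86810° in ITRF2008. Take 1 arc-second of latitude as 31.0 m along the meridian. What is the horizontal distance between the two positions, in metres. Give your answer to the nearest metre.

Δφ = 66.76451° − 66.76300° = +0.00151°; Δλ = 75.86810° − 75.87700° = -0.00890°.
1° of latitude = 3600 × 31.00 = 111600 m.
ΔN = Δφ × 111600 = 168.5 m; ΔE = Δλ × 111600 × cos(66.76300°) = -0.00890 × 111600 × 0.394535 = -391.9 m.
Distance = √(ΔE² + ΔN²) = √((-391.9)² + 168.5²) = 426.6 m.

427 m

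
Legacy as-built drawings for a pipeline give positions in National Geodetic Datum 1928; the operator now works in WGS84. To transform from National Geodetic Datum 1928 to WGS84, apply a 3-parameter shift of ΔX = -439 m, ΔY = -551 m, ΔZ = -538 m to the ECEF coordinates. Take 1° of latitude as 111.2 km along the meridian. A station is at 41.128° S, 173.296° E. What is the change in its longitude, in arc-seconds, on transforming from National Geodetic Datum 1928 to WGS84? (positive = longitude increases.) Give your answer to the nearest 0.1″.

Δλ = 25.7″

sin φ = -0.657743, cos φ = 0.753242, sin λ = 0.116740, cos λ = -0.993163.
East component: ΔE = −sin λ·ΔX + cos λ·ΔY = −(0.116740)(-439) + (-0.993163)(-551) = 598.48 m.
1° of latitude spans 111200 m; at latitude φ, 1° of longitude spans that × cos φ = 83760.5 m, so Δλ = 598.48 / 83760.5 × 3600 = 25.723″.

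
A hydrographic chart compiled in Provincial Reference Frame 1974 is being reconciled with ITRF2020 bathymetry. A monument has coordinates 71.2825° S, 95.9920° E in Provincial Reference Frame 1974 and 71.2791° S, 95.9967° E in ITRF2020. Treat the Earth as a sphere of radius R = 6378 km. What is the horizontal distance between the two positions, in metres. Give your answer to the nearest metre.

414 m

Δφ = -71.2791° − -71.2825° = +0.0034°; Δλ = 95.9967° − 95.9920° = +0.0047°.
1° along a meridian = πR/180 = 111317 m.
ΔN = Δφ × 111317 = 378.5 m; ΔE = Δλ × 111317 × cos(-71.2825°) = +0.0047 × 111317 × 0.320902 = 167.9 m.
Distance = √(ΔE² + ΔN²) = √(167.9² + 378.5²) = 414.0 m.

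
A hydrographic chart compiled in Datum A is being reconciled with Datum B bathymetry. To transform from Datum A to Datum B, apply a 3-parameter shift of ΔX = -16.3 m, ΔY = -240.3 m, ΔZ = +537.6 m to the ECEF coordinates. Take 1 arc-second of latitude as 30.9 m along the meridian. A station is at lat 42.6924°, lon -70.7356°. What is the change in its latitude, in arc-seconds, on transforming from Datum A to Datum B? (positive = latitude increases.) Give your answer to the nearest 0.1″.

sin φ = 0.678062, cos φ = 0.735005, sin λ = -0.944006, cos λ = 0.329928.
North component: ΔN = −sin φ cos λ·ΔX − sin φ sin λ·ΔY + cos φ·ΔZ = −(0.678062)(0.329928)(-16.3) − (0.678062)(-0.944006)(-240.3) + (0.735005)(537.6) = 244.97 m.
1° of latitude spans 3600 × 30.90 = 111240 m, so Δφ = 244.97 / 111240 × 3600 = 7.928″.

Δφ = 7.9″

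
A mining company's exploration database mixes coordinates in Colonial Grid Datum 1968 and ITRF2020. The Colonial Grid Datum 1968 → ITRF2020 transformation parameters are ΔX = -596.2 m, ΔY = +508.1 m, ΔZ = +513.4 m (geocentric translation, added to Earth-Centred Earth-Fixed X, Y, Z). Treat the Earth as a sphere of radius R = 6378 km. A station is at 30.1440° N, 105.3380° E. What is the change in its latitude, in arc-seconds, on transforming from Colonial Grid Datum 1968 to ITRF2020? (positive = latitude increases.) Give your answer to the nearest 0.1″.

Δφ = 3.8″

sin φ = 0.502175, cos φ = 0.864766, sin λ = 0.964382, cos λ = -0.264513.
North component: ΔN = −sin φ cos λ·ΔX − sin φ sin λ·ΔY + cos φ·ΔZ = −(0.502175)(-0.264513)(-596.2) − (0.502175)(0.964382)(508.1) + (0.864766)(513.4) = 118.71 m.
1° of latitude spans πR/180 = 111317 m, so Δφ = 118.71 / 111317 × 3600 = 3.839″.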